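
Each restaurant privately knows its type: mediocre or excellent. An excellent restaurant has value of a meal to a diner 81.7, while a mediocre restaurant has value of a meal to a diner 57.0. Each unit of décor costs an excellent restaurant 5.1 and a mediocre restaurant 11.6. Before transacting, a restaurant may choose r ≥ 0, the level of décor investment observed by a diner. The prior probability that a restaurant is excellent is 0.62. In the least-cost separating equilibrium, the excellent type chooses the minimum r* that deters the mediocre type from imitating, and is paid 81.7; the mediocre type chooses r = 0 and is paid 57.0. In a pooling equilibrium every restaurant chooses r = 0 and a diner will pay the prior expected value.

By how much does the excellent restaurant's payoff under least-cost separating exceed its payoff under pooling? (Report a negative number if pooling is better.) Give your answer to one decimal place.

Least-cost separating signal: r* solves 57.0 = 81.7 − 11.6·r*, so r* = (81.7 − 57.0)/11.6 ≈ 2.1293.
Excellent type's separating payoff: 81.7 − 5.1 × r* = 81.7 − 5.1 × (81.7 − 57.0)/11.6 = 81.7 − 125.97/11.6 ≈ 70.841.
Pooling payoff: 0.62 × 81.7 + 0.38 × 57.0 = 72.314.
Difference: 70.841 − 72.314 = -1.473, i.e. -1.5 to one decimal place.
The excellent type would prefer the pooling outcome.

-1.5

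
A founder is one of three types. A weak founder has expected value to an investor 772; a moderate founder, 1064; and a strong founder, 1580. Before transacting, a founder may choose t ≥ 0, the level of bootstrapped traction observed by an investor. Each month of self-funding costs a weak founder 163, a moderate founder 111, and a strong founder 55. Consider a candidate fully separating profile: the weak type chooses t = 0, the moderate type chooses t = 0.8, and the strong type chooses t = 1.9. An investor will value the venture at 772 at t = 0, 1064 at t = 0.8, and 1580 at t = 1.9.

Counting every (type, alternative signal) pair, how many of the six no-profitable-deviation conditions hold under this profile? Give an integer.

Weak (own payoff 772): to t=0.8 gives 1064 − 163×0.8 = 933.6 → profitable ✗; to t=1.9 gives 1580 − 163×1.9 = 1270.3 → profitable ✗.
Strong (own payoff 1580 − 55×1.9 = 1475.5): to t=0 gives 772 → no gain ✓; to t=0.8 gives 1064 − 55×0.8 = 1020 → no gain ✓.
Moderate (own payoff 1064 − 111×0.8 = 975.2): to t=0 gives 772 → no gain ✓; to t=1.9 gives 1580 − 111×1.9 = 1369.1 → profitable ✗.
3 of the 6 constraints hold; not an equilibrium.

3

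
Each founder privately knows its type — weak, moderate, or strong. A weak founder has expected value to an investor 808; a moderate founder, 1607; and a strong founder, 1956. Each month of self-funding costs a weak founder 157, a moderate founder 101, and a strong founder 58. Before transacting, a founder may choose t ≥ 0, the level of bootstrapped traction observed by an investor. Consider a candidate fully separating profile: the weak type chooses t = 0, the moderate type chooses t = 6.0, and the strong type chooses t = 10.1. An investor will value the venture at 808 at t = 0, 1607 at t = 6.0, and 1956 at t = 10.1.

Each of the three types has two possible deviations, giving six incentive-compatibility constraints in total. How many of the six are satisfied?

6

Weak (own payoff 808): to t=6.0 gives 1607 − 157×6.0 = 665 → no gain ✓; to t=10.1 gives 1956 − 157×10.1 = 370.3 → no gain ✓.
Moderate (own payoff 1607 − 101×6.0 = 1001): to t=0 gives 808 → no gain ✓; to t=10.1 gives 1956 − 101×10.1 = 935.9 → no gain ✓.
Strong (own payoff 1956 − 58×10.1 = 1370.2): to t=0 gives 808 → no gain ✓; to t=6.0 gives 1607 − 58×6.0 = 1259 → no gain ✓.
6 of the 6 constraints hold; this profile is a separating equilibrium.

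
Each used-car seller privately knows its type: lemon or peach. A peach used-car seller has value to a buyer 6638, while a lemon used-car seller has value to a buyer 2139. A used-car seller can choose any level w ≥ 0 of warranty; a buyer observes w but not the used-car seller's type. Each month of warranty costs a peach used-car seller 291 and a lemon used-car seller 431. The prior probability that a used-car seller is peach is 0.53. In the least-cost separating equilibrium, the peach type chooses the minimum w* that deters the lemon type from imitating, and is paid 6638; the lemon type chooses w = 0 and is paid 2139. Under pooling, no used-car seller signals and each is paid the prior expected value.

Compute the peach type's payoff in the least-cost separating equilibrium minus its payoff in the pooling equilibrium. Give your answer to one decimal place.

Least-cost separating signal: w* solves 2139 = 6638 − 431·w*, so w* = (6638 − 2139)/431 ≈ 10.4385.
Peach type's separating payoff: 6638 − 291 × w* = 6638 − 291 × (6638 − 2139)/431 = 6638 − 1309209/431 ≈ 3600.392.
Pooling payoff: 0.53 × 6638 + 0.47 × 2139 = 4523.47.
Difference: 3600.392 − 4523.47 = -923.078, i.e. -923.1 to one decimal place.
The peach type would prefer the pooling outcome.

-923.1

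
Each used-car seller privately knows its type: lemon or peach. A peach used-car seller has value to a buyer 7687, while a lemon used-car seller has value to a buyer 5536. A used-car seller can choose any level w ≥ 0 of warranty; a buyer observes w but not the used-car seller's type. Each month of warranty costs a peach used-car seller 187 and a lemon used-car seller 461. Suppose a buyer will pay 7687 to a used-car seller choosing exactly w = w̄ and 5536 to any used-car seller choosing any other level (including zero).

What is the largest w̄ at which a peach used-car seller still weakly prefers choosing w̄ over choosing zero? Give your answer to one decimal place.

Choosing w̄ yields the peach type 7687 − 187·w̄; choosing zero yields 5536.
The peach type is indifferent at 7687 − 187·w̄ = 5536, i.e. w̄ = (7687 − 5536) / 187 ≈ 11.5.
For any w̄ above 11.5 the peach type would rather pool at zero, so separation collapses.

11.5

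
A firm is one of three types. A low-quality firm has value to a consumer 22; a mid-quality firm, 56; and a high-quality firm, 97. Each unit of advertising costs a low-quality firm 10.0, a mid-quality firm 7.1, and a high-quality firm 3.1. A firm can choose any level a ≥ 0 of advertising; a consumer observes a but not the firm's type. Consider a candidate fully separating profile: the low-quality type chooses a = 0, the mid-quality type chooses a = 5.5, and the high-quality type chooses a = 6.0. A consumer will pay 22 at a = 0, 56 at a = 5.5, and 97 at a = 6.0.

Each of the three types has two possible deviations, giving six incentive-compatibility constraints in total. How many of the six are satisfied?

3

Mid-quality (own payoff 56 − 7.1×5.5 = 16.95): to a=0 gives 22 → profitable ✗; to a=6.0 gives 97 − 7.1×6.0 = 54.4 → profitable ✗.
Low-quality (own payoff 22): to a=5.5 gives 56 − 10.0×5.5 = 1 → no gain ✓; to a=6.0 gives 97 − 10.0×6.0 = 37 → profitable ✗.
High-quality (own payoff 97 − 3.1×6.0 = 78.4): to a=0 gives 22 → no gain ✓; to a=5.5 gives 56 − 3.1×5.5 = 38.95 → no gain ✓.
3 of the 6 constraints hold; not an equilibrium.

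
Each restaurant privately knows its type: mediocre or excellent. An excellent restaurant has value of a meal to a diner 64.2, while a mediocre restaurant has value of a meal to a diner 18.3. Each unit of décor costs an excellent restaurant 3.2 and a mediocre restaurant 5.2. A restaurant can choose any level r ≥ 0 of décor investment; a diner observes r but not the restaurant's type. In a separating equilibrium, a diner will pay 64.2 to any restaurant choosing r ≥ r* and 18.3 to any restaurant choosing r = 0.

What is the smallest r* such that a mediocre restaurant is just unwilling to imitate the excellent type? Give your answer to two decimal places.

A mediocre restaurant choosing r = 0 receives 18.3.
Imitating at r* instead would pay 64.2 at cost 5.2·r*, netting 64.2 − 5.2·r*.
Indifference: 18.3 = 64.2 − 5.2·r*, so r* = (64.2 − 18.3) / 5.2 ≈ 8.83.
This is the mediocre type's binding incentive-compatibility constraint; any r ≥ 8.83 sustains separation on that side.

8.83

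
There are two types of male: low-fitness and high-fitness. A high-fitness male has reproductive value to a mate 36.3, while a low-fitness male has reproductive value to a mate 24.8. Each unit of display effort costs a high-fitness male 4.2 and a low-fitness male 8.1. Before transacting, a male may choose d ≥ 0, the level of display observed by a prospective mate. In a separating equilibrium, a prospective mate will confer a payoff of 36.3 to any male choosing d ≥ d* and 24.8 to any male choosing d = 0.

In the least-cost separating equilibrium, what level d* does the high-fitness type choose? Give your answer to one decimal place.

1.4

A low-fitness male choosing d = 0 receives 24.8.
Imitating at d* instead would pay 36.3 at cost 8.1·d*, netting 36.3 − 8.1·d*.
Indifference: 24.8 = 36.3 − 8.1·d*, so d* = (36.3 − 24.8) / 8.1 ≈ 1.4.
This is the low-fitness type's binding incentive-compatibility constraint; any d ≥ 1.4 sustains separation on that side.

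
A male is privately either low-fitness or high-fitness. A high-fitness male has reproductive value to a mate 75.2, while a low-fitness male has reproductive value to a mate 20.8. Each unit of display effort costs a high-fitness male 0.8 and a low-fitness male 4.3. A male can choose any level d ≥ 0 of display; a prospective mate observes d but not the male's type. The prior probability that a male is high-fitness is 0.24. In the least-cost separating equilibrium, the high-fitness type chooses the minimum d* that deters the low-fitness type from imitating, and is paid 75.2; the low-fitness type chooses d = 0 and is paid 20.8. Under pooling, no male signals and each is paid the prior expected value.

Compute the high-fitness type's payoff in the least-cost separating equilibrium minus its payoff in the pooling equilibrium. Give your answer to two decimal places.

Least-cost separating signal: d* solves 20.8 = 75.2 − 4.3·d*, so d* = (75.2 − 20.8)/4.3 ≈ 12.6512.
High-fitness type's separating payoff: 75.2 − 0.8 × d* = 75.2 − 0.8 × (75.2 − 20.8)/4.3 = 75.2 − 43.52/4.3 ≈ 65.0791.
Pooling payoff: 0.24 × 75.2 + 0.76 × 20.8 = 33.856.
Difference: 65.0791 − 33.856 = 31.2231, i.e. 31.22 to two decimal places.
The high-fitness type prefers to separate.

31.22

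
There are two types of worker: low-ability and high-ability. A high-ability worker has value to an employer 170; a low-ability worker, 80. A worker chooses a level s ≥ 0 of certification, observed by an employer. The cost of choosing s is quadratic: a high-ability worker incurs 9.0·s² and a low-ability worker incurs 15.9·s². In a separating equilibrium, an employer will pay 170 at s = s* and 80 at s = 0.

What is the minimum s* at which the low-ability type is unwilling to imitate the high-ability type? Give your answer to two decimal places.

The low-ability type at s = 0 receives 80; imitating at s* yields 170 − 15.9·s*².
Indifference: 80 = 170 − 15.9·s*², so s*² = (170 − 80) / 15.9 ≈ 5.6604.
s* = √5.6604 ≈ 2.38.

2.38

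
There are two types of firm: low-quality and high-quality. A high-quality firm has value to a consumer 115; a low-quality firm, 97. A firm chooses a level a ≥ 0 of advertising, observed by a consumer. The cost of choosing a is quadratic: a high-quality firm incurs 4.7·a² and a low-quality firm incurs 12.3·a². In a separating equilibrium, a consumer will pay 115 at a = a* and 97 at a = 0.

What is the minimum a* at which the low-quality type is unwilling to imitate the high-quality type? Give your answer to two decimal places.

1.21

The low-quality type at a = 0 receives 97; imitating at a* yields 115 − 12.3·a*².
Indifference: 97 = 115 − 12.3·a*², so a*² = (115 − 97) / 12.3 ≈ 1.4634.
a* = √1.4634 ≈ 1.21.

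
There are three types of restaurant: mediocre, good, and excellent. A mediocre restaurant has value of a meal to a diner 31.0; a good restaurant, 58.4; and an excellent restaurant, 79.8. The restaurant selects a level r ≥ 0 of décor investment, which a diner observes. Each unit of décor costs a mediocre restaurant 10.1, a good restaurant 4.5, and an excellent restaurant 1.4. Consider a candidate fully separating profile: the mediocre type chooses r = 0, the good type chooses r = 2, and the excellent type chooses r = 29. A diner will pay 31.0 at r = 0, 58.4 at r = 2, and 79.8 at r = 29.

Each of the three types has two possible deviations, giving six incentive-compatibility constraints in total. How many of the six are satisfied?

Excellent (own payoff 79.8 − 1.4×29 = 39.2): to r=0 gives 31.0 → no gain ✓; to r=2 gives 58.4 − 1.4×2 = 55.6 → profitable ✗.
Good (own payoff 58.4 − 4.5×2 = 49.4): to r=0 gives 31.0 → no gain ✓; to r=29 gives 79.8 − 4.5×29 = -50.7 → no gain ✓.
Mediocre (own payoff 31.0): to r=2 gives 58.4 − 10.1×2 = 38.2 → profitable ✗; to r=29 gives 79.8 − 10.1×29 = -213.1 → no gain ✓.
4 of the 6 constraints hold; not an equilibrium.

4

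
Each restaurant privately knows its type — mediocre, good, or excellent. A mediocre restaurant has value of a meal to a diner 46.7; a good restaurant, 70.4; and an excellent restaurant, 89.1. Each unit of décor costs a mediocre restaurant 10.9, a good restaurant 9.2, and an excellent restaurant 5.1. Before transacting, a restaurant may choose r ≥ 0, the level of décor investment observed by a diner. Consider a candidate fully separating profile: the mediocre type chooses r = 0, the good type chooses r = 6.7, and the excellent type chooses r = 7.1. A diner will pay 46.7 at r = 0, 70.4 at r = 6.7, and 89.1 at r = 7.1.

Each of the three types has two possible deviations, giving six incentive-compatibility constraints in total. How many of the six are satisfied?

Excellent (own payoff 89.1 − 5.1×7.1 = 52.89): to r=0 gives 46.7 → no gain ✓; to r=6.7 gives 70.4 − 5.1×6.7 = 36.23 → no gain ✓.
Good (own payoff 70.4 − 9.2×6.7 = 8.76): to r=0 gives 46.7 → profitable ✗; to r=7.1 gives 89.1 − 9.2×7.1 = 23.78 → profitable ✗.
Mediocre (own payoff 46.7): to r=6.7 gives 70.4 − 10.9×6.7 = -2.63 → no gain ✓; to r=7.1 gives 89.1 − 10.9×7.1 = 11.71 → no gain ✓.
4 of the 6 constraints hold; not an equilibrium.

4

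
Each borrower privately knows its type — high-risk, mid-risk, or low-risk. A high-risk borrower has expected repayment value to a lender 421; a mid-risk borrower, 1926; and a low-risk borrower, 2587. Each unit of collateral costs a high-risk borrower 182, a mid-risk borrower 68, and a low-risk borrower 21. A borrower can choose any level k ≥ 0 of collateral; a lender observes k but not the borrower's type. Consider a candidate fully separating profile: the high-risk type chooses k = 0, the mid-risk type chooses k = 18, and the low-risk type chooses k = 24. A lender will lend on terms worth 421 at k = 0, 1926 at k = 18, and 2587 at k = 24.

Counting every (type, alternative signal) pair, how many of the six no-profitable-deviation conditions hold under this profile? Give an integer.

5

Mid-risk (own payoff 1926 − 68×18 = 702): to k=0 gives 421 → no gain ✓; to k=24 gives 2587 − 68×24 = 955 → profitable ✗.
High-risk (own payoff 421): to k=18 gives 1926 − 182×18 = -1350 → no gain ✓; to k=24 gives 2587 − 182×24 = -1781 → no gain ✓.
Low-risk (own payoff 2587 − 21×24 = 2083): to k=0 gives 421 → no gain ✓; to k=18 gives 1926 − 21×18 = 1548 → no gain ✓.
5 of the 6 constraints hold; not an equilibrium.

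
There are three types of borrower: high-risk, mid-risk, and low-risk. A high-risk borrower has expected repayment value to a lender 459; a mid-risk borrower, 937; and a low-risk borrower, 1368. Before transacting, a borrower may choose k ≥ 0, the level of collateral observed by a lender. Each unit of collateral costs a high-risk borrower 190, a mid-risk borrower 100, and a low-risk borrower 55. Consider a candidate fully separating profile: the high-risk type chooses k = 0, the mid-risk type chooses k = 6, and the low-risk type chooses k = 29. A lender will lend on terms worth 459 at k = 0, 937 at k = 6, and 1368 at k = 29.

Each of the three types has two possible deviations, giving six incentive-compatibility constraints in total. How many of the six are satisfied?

High-risk (own payoff 459): to k=6 gives 937 − 190×6 = -203 → no gain ✓; to k=29 gives 1368 − 190×29 = -4142 → no gain ✓.
Low-risk (own payoff 1368 − 55×29 = -227): to k=0 gives 459 → profitable ✗; to k=6 gives 937 − 55×6 = 607 → profitable ✗.
Mid-risk (own payoff 937 − 100×6 = 337): to k=0 gives 459 → profitable ✗; to k=29 gives 1368 − 100×29 = -1532 → no gain ✓.
3 of the 6 constraints hold; not an equilibrium.

3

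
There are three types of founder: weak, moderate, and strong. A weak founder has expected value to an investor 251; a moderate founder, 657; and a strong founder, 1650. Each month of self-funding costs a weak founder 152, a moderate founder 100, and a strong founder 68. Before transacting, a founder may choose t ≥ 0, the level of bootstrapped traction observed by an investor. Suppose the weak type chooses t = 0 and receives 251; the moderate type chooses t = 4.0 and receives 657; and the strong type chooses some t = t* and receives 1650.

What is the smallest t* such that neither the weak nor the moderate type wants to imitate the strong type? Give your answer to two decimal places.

Weak type (on-path payoff 251) won't mimic when 251 ≥ 1650 − 152·t*, i.e. t* ≥ 9.20.
Moderate type (on-path payoff 657 − 100×4.0 = 257) won't mimic when 257 ≥ 1650 − 100·t*, i.e. t* ≥ 13.93.
Both must hold, so t* = max(9.20, 13.93) = 13.93. The moderate type's constraint binds.

13.93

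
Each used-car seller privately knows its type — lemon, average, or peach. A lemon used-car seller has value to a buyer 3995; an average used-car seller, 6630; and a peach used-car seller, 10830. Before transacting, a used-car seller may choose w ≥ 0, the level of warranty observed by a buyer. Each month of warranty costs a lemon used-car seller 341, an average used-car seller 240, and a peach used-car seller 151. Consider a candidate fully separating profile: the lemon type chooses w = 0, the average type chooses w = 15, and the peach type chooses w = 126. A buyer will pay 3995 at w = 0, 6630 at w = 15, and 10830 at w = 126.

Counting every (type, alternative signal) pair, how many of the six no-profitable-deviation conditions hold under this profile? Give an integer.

Peach (own payoff 10830 − 151×126 = -8196): to w=0 gives 3995 → profitable ✗; to w=15 gives 6630 − 151×15 = 4365 → profitable ✗.
Average (own payoff 6630 − 240×15 = 3030): to w=0 gives 3995 → profitable ✗; to w=126 gives 10830 − 240×126 = -19410 → no gain ✓.
Lemon (own payoff 3995): to w=15 gives 6630 − 341×15 = 1515 → no gain ✓; to w=126 gives 10830 − 341×126 = -32136 → no gain ✓.
3 of the 6 constraints hold; not an equilibrium.

3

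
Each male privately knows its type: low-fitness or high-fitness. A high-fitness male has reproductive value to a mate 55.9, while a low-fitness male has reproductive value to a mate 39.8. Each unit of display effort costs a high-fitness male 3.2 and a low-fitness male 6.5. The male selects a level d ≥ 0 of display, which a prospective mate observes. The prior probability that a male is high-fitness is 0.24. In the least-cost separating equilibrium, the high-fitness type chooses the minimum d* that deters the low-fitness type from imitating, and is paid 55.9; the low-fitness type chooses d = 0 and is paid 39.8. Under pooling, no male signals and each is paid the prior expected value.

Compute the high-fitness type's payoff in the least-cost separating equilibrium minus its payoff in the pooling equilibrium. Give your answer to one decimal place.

Least-cost separating signal: d* solves 39.8 = 55.9 − 6.5·d*, so d* = (55.9 − 39.8)/6.5 ≈ 2.4769.
High-fitness type's separating payoff: 55.9 − 3.2 × d* = 55.9 − 3.2 × (55.9 − 39.8)/6.5 = 55.9 − 51.52/6.5 ≈ 47.974.
Pooling payoff: 0.24 × 55.9 + 0.76 × 39.8 = 43.664.
Difference: 47.974 − 43.664 = 4.31, i.e. 4.3 to one decimal place.
The high-fitness type prefers to separate.

4.3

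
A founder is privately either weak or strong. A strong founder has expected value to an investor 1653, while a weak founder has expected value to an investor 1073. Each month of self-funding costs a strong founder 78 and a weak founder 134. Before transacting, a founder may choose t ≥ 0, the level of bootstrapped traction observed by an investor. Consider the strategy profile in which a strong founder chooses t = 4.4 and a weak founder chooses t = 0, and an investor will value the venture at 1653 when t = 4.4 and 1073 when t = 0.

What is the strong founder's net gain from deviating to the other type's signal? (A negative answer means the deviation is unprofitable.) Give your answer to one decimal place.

-236.8

Playing t = 4.4 the strong founder receives 1653 − 78 × 4.4 = 1309.8.
Deviating to t = 0 yields 1073 instead.
Gain from deviating: 1073 − 1309.8 = -236.8.
The gain is negative, so the strong type's incentive-compatibility constraint is satisfied.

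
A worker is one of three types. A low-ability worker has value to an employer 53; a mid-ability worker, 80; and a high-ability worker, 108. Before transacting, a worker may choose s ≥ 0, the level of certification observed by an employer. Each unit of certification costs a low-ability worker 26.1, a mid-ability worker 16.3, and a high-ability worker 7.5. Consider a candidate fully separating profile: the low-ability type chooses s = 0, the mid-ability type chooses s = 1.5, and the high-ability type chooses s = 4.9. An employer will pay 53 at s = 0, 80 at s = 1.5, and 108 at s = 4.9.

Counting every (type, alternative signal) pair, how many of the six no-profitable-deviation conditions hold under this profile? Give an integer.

6

High-ability (own payoff 108 − 7.5×4.9 = 71.25): to s=0 gives 53 → no gain ✓; to s=1.5 gives 80 − 7.5×1.5 = 68.75 → no gain ✓.
Mid-ability (own payoff 80 − 16.3×1.5 = 55.55): to s=0 gives 53 → no gain ✓; to s=4.9 gives 108 − 16.3×4.9 = 28.13 → no gain ✓.
Low-ability (own payoff 53): to s=1.5 gives 80 − 26.1×1.5 = 40.85 → no gain ✓; to s=4.9 gives 108 − 26.1×4.9 = -19.89 → no gain ✓.
6 of the 6 constraints hold; this profile is a separating equilibrium.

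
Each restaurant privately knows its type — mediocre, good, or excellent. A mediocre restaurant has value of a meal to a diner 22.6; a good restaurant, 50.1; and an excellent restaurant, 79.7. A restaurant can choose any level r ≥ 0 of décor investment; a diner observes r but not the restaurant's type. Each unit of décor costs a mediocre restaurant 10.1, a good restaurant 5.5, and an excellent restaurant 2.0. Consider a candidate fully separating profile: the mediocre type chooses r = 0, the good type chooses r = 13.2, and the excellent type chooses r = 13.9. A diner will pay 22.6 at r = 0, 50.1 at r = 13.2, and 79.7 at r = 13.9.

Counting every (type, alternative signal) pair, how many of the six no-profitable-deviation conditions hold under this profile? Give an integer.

4

Good (own payoff 50.1 − 5.5×13.2 = -22.5): to r=0 gives 22.6 → profitable ✗; to r=13.9 gives 79.7 − 5.5×13.9 = 3.25 → profitable ✗.
Mediocre (own payoff 22.6): to r=13.2 gives 50.1 − 10.1×13.2 = -83.22 → no gain ✓; to r=13.9 gives 79.7 − 10.1×13.9 = -60.69 → no gain ✓.
Excellent (own payoff 79.7 − 2.0×13.9 = 51.9): to r=0 gives 22.6 → no gain ✓; to r=13.2 gives 50.1 − 2.0×13.2 = 23.7 → no gain ✓.
4 of the 6 constraints hold; not an equilibrium.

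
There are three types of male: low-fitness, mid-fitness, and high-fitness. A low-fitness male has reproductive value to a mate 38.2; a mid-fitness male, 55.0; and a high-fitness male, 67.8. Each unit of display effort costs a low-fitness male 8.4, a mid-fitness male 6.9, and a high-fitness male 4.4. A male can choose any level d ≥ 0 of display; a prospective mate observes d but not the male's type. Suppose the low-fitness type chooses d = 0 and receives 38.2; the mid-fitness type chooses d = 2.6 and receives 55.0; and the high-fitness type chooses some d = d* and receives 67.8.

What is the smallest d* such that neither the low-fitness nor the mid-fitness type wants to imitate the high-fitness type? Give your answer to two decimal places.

4.46

Mid-fitness type (on-path payoff 55.0 − 6.9×2.6 = 37.06) won't mimic when 37.06 ≥ 67.8 − 6.9·d*, i.e. d* ≥ 4.46.
Low-fitness type (on-path payoff 38.2) won't mimic when 38.2 ≥ 67.8 − 8.4·d*, i.e. d* ≥ 3.52.
Both must hold, so d* = max(3.52, 4.46) = 4.46. The mid-fitness type's constraint binds.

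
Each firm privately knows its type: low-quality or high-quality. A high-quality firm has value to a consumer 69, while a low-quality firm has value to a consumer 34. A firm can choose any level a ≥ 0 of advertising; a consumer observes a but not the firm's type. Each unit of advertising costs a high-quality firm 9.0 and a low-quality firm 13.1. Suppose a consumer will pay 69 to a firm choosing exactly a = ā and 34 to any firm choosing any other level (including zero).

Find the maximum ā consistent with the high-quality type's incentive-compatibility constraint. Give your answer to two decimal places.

3.89

Choosing ā yields the high-quality type 69 − 9.0·ā; choosing zero yields 34.
The high-quality type is indifferent at 69 − 9.0·ā = 34, i.e. ā = (69 − 34) / 9.0 ≈ 3.89.
For any ā above 3.89 the high-quality type would rather pool at zero, so separation collapses.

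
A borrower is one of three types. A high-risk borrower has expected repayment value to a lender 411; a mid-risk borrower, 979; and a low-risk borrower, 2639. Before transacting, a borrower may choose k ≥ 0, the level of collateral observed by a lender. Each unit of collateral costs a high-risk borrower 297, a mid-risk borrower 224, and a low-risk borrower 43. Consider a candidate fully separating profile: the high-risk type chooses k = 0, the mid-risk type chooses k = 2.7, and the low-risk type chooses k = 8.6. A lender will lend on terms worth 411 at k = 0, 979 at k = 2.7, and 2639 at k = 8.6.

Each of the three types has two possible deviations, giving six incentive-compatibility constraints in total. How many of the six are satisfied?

High-risk (own payoff 411): to k=2.7 gives 979 − 297×2.7 = 177.1 → no gain ✓; to k=8.6 gives 2639 − 297×8.6 = 84.8 → no gain ✓.
Mid-risk (own payoff 979 − 224×2.7 = 374.2): to k=0 gives 411 → profitable ✗; to k=8.6 gives 2639 − 224×8.6 = 712.6 → profitable ✗.
Low-risk (own payoff 2639 − 43×8.6 = 2269.2): to k=0 gives 411 → no gain ✓; to k=2.7 gives 979 − 43×2.7 = 862.9 → no gain ✓.
4 of the 6 constraints hold; not an equilibrium.

4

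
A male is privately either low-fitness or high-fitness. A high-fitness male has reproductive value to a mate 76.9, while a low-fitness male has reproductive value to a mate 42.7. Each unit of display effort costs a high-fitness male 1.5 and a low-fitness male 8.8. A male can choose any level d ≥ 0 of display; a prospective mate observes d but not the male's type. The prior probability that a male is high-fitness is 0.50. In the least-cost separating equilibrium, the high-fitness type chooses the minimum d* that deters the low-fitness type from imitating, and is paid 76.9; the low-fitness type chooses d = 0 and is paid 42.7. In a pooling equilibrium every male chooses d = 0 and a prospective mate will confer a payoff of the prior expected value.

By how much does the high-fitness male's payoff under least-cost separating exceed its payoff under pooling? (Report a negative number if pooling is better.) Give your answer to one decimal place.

11.3

Least-cost separating signal: d* solves 42.7 = 76.9 − 8.8·d*, so d* = (76.9 − 42.7)/8.8 ≈ 3.8864.
High-fitness type's separating payoff: 76.9 − 1.5 × d* = 76.9 − 1.5 × (76.9 − 42.7)/8.8 = 76.9 − 51.3/8.8 ≈ 71.070.
Pooling payoff: 0.50 × 76.9 + 0.50 × 42.7 = 59.8.
Difference: 71.070 − 59.8 = 11.27, i.e. 11.3 to one decimal place.
The high-fitness type prefers to separate.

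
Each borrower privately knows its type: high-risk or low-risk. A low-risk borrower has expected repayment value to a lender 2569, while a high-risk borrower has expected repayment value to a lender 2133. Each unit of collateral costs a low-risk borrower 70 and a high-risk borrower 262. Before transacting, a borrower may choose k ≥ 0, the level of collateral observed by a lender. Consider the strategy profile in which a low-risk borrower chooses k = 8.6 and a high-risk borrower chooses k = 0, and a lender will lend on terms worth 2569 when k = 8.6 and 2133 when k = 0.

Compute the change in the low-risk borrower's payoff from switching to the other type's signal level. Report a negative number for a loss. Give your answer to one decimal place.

Playing k = 8.6 the low-risk borrower receives 2569 − 70 × 8.6 = 1967.
Deviating to k = 0 yields 2133 instead.
Gain from deviating: 2133 − 1967 = 166.0.
The gain is positive, so the low-risk type's incentive-compatibility constraint is violated — this profile is not a separating equilibrium.

166.0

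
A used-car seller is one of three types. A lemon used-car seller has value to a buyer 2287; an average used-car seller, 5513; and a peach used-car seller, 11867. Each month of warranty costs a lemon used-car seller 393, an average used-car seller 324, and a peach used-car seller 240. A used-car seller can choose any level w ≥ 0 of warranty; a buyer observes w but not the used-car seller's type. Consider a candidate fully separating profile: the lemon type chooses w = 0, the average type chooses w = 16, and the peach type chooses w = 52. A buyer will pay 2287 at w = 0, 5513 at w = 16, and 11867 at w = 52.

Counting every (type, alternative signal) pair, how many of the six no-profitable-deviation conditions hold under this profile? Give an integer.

3

Lemon (own payoff 2287): to w=16 gives 5513 − 393×16 = -775 → no gain ✓; to w=52 gives 11867 − 393×52 = -8569 → no gain ✓.
Average (own payoff 5513 − 324×16 = 329): to w=0 gives 2287 → profitable ✗; to w=52 gives 11867 − 324×52 = -4981 → no gain ✓.
Peach (own payoff 11867 − 240×52 = -613): to w=0 gives 2287 → profitable ✗; to w=16 gives 5513 − 240×16 = 1673 → profitable ✗.
3 of the 6 constraints hold; not an equilibrium.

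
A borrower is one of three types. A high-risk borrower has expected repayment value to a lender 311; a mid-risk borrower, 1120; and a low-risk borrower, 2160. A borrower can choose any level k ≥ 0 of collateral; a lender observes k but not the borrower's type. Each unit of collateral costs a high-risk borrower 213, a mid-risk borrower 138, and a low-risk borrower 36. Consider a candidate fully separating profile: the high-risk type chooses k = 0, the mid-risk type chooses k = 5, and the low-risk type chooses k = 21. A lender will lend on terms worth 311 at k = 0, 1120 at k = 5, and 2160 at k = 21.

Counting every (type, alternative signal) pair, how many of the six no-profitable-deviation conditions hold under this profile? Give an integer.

6

Mid-risk (own payoff 1120 − 138×5 = 430): to k=0 gives 311 → no gain ✓; to k=21 gives 2160 − 138×21 = -738 → no gain ✓.
Low-risk (own payoff 2160 − 36×21 = 1404): to k=0 gives 311 → no gain ✓; to k=5 gives 1120 − 36×5 = 940 → no gain ✓.
High-risk (own payoff 311): to k=5 gives 1120 − 213×5 = 55 → no gain ✓; to k=21 gives 2160 − 213×21 = -2313 → no gain ✓.
6 of the 6 constraints hold; this profile is a separating equilibrium.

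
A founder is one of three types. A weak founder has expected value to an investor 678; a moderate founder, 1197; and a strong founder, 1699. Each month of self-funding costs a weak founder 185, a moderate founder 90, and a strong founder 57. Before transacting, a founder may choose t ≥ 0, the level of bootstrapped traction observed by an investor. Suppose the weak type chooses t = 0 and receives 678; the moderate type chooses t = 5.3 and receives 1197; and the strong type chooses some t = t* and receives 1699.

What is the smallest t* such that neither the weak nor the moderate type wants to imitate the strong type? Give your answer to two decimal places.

10.88

Weak type (on-path payoff 678) won't mimic when 678 ≥ 1699 − 185·t*, i.e. t* ≥ 5.52.
Moderate type (on-path payoff 1197 − 90×5.3 = 720) won't mimic when 720 ≥ 1699 − 90·t*, i.e. t* ≥ 10.88.
Both must hold, so t* = max(5.52, 10.88) = 10.88. The moderate type's constraint binds.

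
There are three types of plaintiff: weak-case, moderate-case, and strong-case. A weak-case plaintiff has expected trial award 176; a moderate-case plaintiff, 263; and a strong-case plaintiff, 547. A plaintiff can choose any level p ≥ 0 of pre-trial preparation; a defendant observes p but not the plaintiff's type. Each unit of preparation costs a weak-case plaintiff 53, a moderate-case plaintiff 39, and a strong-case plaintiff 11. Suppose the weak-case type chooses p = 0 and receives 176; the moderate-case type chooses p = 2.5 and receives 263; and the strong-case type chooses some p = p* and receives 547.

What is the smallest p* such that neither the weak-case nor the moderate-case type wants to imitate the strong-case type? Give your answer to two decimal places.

9.78

Weak-case type (on-path payoff 176) won't mimic when 176 ≥ 547 − 53·p*, i.e. p* ≥ 7.00.
Moderate-case type (on-path payoff 263 − 39×2.5 = 165.5) won't mimic when 165.5 ≥ 547 − 39·p*, i.e. p* ≥ 9.78.
Both must hold, so p* = max(7.00, 9.78) = 9.78. The moderate-case type's constraint binds.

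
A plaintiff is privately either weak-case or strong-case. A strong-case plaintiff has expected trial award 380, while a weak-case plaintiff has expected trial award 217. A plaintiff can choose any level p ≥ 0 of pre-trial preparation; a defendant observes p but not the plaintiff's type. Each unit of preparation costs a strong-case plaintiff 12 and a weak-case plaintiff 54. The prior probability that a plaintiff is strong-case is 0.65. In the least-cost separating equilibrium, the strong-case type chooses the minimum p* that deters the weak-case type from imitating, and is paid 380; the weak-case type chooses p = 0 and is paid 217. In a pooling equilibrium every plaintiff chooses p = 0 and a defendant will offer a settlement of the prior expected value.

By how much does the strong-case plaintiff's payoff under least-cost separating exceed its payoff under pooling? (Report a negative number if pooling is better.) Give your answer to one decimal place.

Least-cost separating signal: p* solves 217 = 380 − 54·p*, so p* = (380 − 217)/54 ≈ 3.0185.
Strong-case type's separating payoff: 380 − 12 × p* = 380 − 12 × (380 − 217)/54 = 380 − 1956/54 ≈ 343.778.
Pooling payoff: 0.65 × 380 + 0.35 × 217 = 322.95.
Difference: 343.778 − 322.95 = 20.828, i.e. 20.8 to one decimal place.
The strong-case type prefers to separate.

20.8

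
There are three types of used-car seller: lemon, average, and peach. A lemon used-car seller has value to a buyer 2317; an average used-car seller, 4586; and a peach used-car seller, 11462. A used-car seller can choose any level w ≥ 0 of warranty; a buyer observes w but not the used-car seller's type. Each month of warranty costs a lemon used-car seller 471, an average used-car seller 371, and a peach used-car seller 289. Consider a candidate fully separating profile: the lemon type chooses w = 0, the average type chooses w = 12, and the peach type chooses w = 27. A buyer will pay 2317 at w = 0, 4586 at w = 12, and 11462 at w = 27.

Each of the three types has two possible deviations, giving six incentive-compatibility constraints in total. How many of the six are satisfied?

Average (own payoff 4586 − 371×12 = 134): to w=0 gives 2317 → profitable ✗; to w=27 gives 11462 − 371×27 = 1445 → profitable ✗.
Peach (own payoff 11462 − 289×27 = 3659): to w=0 gives 2317 → no gain ✓; to w=12 gives 4586 − 289×12 = 1118 → no gain ✓.
Lemon (own payoff 2317): to w=12 gives 4586 − 471×12 = -1066 → no gain ✓; to w=27 gives 11462 − 471×27 = -1255 → no gain ✓.
4 of the 6 constraints hold; not an equilibrium.

4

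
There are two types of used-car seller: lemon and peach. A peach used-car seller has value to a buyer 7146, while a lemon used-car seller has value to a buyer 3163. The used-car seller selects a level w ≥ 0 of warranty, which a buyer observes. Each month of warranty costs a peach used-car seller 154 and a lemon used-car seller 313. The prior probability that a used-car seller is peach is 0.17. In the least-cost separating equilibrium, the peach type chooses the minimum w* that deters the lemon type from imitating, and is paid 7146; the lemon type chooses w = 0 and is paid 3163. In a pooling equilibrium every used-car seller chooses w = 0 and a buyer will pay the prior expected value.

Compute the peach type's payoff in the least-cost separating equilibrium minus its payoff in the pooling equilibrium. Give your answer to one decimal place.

Least-cost separating signal: w* solves 3163 = 7146 − 313·w*, so w* = (7146 − 3163)/313 ≈ 12.7252.
Peach type's separating payoff: 7146 − 154 × w* = 7146 − 154 × (7146 − 3163)/313 = 7146 − 613382/313 ≈ 5186.313.
Pooling payoff: 0.17 × 7146 + 0.83 × 3163 = 3840.11.
Difference: 5186.313 − 3840.11 = 1346.203, i.e. 1346.2 to one decimal place.
The peach type prefers to separate.

1346.2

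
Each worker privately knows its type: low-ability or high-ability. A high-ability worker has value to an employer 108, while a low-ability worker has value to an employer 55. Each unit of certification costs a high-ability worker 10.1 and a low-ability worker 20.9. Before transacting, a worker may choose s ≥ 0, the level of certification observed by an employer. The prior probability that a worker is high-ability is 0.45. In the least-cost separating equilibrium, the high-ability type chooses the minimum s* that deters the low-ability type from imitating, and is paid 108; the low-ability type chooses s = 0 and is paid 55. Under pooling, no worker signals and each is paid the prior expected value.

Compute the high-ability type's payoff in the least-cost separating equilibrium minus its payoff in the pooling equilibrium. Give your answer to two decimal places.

3.54

Least-cost separating signal: s* solves 55 = 108 − 20.9·s*, so s* = (108 − 55)/20.9 ≈ 2.5359.
High-ability type's separating payoff: 108 − 10.1 × s* = 108 − 10.1 × (108 − 55)/20.9 = 108 − 535.3/20.9 ≈ 82.3876.
Pooling payoff: 0.45 × 108 + 0.55 × 55 = 78.85.
Difference: 82.3876 − 78.85 = 3.5376, i.e. 3.54 to two decimal places.
The high-ability type prefers to separate.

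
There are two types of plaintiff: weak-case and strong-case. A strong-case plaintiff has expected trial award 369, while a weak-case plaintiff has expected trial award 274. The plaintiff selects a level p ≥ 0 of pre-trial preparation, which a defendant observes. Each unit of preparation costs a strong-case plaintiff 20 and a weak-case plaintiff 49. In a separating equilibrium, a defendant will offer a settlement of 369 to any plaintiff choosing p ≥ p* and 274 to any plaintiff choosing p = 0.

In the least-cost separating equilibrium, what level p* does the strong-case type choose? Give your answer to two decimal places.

A weak-case plaintiff choosing p = 0 receives 274.
Imitating at p* instead would pay 369 at cost 49·p*, netting 369 − 49·p*.
Indifference: 274 = 369 − 49·p*, so p* = (369 − 274) / 49 ≈ 1.94.
This is the weak-case type's binding incentive-compatibility constraint; any p ≥ 1.94 sustains separation on that side.

1.94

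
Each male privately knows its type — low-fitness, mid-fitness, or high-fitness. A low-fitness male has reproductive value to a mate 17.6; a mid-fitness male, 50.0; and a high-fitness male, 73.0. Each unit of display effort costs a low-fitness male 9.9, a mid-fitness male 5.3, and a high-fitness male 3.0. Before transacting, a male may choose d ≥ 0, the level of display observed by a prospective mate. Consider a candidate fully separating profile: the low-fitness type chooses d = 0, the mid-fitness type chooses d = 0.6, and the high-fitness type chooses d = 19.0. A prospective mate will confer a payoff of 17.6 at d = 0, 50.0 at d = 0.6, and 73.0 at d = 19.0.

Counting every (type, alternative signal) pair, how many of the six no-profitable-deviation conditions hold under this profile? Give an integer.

3

High-fitness (own payoff 73.0 − 3.0×19.0 = 16): to d=0 gives 17.6 → profitable ✗; to d=0.6 gives 50.0 − 3.0×0.6 = 48.2 → profitable ✗.
Low-fitness (own payoff 17.6): to d=0.6 gives 50.0 − 9.9×0.6 = 44.06 → profitable ✗; to d=19.0 gives 73.0 − 9.9×19.0 = -115.1 → no gain ✓.
Mid-fitness (own payoff 50.0 − 5.3×0.6 = 46.82): to d=0 gives 17.6 → no gain ✓; to d=19.0 gives 73.0 − 5.3×19.0 = -27.7 → no gain ✓.
3 of the 6 constraints hold; not an equilibrium.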